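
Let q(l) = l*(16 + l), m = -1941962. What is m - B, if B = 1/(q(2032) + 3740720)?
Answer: -15345880866273/7902256 ≈ -1.9420e+6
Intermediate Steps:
B = 1/7902256 (B = 1/(2032*(16 + 2032) + 3740720) = 1/(2032*2048 + 3740720) = 1/(4161536 + 3740720) = 1/7902256 ≈ 1.2655e-7)
m - B = -1941962 - 1*1/7902256 = -1941962 - 1/7902256 = -15345880866273/7902256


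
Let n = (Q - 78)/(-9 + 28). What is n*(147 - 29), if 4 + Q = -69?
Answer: -17818/19 ≈ -937.79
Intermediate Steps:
Q = -73 (Q = -4 - 69 = -73)
n = -151/19 (n = (-73 - 78)/(-9 + 28) = -151/19 ≈ -7.9474)
n*(147 - 29) = -151*(147 - 29)/19 = -151/19*118 = -17818/19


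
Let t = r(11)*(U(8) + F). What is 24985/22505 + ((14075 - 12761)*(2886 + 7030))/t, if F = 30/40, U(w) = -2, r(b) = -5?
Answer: 234585475421/112525 ≈ 2.0847e+6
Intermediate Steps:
F = 3/4 (F = 30*(1/40) = 3/4 ≈ 0.75000)
t = 25/4 (t = -5*(-2 + 3/4) = -5*(-5/4) = 25/4 ≈ 6.2500)
24985/22505 + ((14075 - 12761)*(2886 + 7030))/t = 24985/22505 + ((14075 - 12761)*(2886 + 7030))/(25/4) = 24985*(1/22505) + (1314*9916)*(4/25) = 4997/4501 + 13029624*(4/25) = 4997/4501 + 52118496/25 = 234585475421/112525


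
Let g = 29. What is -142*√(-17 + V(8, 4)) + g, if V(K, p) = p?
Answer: 29 - 142*I*√13 ≈ 29.0 - 511.99*I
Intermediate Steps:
-142*√(-17 + V(8, 4)) + g = -142*√(-17 + 4) + 29 = -142*I*√13 + 29 = 29 - 142*I*√13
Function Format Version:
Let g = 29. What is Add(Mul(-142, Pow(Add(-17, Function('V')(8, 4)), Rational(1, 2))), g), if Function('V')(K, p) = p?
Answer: Add(29, Mul(-142, I, Pow(13, Rational(1, 2)))) ≈ Add(29.000, Mul(-511.99, I))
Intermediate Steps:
Add(Mul(-142, Pow(Add(-17, Function('V')(8, 4)), Rational(1, 2))), g) = Add(Mul(-142, Pow(Add(-17, 4), Rational(1, 2))), 29) = Add(Mul(-142, Pow(-13, Rational(1, 2))), 29) = Add(Mul(-142, Mul(I, Pow(13, Rational(1, 2)))), 29) = Add(Mul(-142, I, Pow(13, Rational(1, 2))), 29) = Add(29, Mul(-142, I, Pow(13, Rational(1, 2))))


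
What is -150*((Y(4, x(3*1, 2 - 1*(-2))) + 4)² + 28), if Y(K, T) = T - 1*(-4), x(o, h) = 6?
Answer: -33600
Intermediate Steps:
Y(K, T) = 4 + T (Y(K, T) = T + 4 = 4 + T)
-150*((Y(4, x(3*1, 2 - 1*(-2))) + 4)² + 28) = -150*(((4 + 6) + 4)² + 28) = -150*((10 + 4)² + 28) = -150*(14² + 28) = -150*(196 + 28) = -150*224 = -33600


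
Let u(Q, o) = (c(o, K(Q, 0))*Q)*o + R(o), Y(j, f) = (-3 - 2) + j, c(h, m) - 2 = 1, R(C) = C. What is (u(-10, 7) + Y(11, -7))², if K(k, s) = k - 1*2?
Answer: 38809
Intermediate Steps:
K(k, s) = -2 + k (K(k, s) = k - 2 = -2 + k)
c(h, m) = 3 (c(h, m) = 2 + 1 = 3)
Y(j, f) = -5 + j
u(Q, o) = o + 3*Q*o (u(Q, o) = (3*Q)*o + o = 3*Q*o + o = o + 3*Q*o)
(u(-10, 7) + Y(11, -7))² = (7*(1 + 3*(-10)) + (-5 + 11))² = (7*(1 - 30) + 6)² = (7*(-29) + 6)² = (-203 + 6)² = (-197)² = 38809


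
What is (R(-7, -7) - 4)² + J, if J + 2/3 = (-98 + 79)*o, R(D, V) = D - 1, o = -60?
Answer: 3850/3 ≈ 1283.3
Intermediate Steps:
R(D, V) = -1 + D
J = 3418/3 (J = -⅔ + (-98 + 79)*(-60) = -⅔ - 19*(-60) = -⅔ + 1140 = 3418/3 ≈ 1139.3)
(R(-7, -7) - 4)² + J = ((-1 - 7) - 4)² + 3418/3 = (-8 - 4)² + 3418/3 = (-12)² + 3418/3 = 144 + 3418/3 = 3850/3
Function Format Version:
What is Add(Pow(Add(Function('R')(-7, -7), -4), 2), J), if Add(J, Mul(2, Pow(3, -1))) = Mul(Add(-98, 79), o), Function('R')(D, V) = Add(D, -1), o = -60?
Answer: Rational(3850, 3) ≈ 1283.3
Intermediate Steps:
Function('R')(D, V) = Add(-1, D)
J = Rational(3418, 3) (J = Add(Rational(-2, 3), Mul(Add(-98, 79), -60)) = Add(Rational(-2, 3), Mul(-19, -60)) = Add(Rational(-2, 3), 1140) = Rational(3418, 3) ≈ 1139.3)
Add(Pow(Add(Function('R')(-7, -7), -4), 2), J) = Add(Pow(Add(Add(-1, -7), -4), 2), Rational(3418, 3)) = Add(Pow(Add(-8, -4), 2), Rational(3418, 3)) = Add(Pow(-12, 2), Rational(3418, 3)) = Add(144, Rational(3418, 3)) = Rational(3850, 3)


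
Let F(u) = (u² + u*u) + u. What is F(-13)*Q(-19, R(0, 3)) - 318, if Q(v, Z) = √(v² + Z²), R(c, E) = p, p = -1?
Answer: -318 + 325*√362 ≈ 5865.5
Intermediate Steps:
R(c, E) = -1
F(u) = u + 2*u² (F(u) = (u² + u²) + u = 2*u² + u = u + 2*u²)
Q(v, Z) = √(Z² + v²)
F(-13)*Q(-19, R(0, 3)) - 318 = (-13*(1 + 2*(-13)))*√((-1)² + (-19)²) - 318 = (-13*(1 - 26))*√(1 + 361) - 318 = (-13*(-25))*√362 - 318 = 325*√362 - 318 = -318 + 325*√362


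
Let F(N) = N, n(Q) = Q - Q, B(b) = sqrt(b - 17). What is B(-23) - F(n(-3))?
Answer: 2*I*sqrt(10) ≈ 6.3246*I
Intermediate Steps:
B(b) = sqrt(-17 + b)
n(Q) = 0
B(-23) - F(n(-3)) = sqrt(-17 - 23) - 1*0 = sqrt(-40) + 0 = 2*I*sqrt(10) + 0 = 2*I*sqrt(10)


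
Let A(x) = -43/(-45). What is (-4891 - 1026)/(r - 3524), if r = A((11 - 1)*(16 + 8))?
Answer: 266265/158537 ≈ 1.6795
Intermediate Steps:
A(x) = 43/45 (A(x) = -43*(-1/45) = 43/45)
r = 43/45 ≈ 0.95556
(-4891 - 1026)/(r - 3524) = (-4891 - 1026)/(43/45 - 3524) = -5917/(-158537/45) = -5917*(-45/158537) = 266265/158537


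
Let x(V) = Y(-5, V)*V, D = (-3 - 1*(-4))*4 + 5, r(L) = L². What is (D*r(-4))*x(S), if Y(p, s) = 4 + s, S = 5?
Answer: 6480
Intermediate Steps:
D = 9 (D = (-3 + 4)*4 + 5 = 1*4 + 5 = 4 + 5 = 9)
x(V) = V*(4 + V) (x(V) = (4 + V)*V = V*(4 + V))
(D*r(-4))*x(S) = (9*(-4)²)*(5*(4 + 5)) = (9*16)*(5*9) = 144*45 = 6480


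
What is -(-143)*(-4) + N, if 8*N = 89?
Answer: -4487/8 ≈ -560.88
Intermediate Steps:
N = 89/8 (N = (1/8)*89 = 89/8 ≈ 11.125)
-(-143)*(-4) + N = -(-143)*(-4) + 89/8 = -143*4 + 89/8 = -572 + 89/8 = -4487/8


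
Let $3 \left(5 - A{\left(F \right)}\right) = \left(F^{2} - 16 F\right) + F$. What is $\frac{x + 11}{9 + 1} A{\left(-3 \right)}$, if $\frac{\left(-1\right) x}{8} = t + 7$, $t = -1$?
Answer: $\frac{481}{10} \approx 48.1$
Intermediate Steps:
$A{\left(F \right)} = 5 + 5 F - \frac{F^{2}}{3}$ ($A{\left(F \right)} = 5 - \frac{\left(F^{2} - 16 F\right) + F}{3} = 5 - \frac{F^{2} - 15 F}{3} = 5 - \left(- 5 F + \frac{F^{2}}{3}\right) = 5 + 5 F - \frac{F^{2}}{3}$)
$x = -48$ ($x = - 8 \left(-1 + 7\right) = \left(-8\right) 6 = -48$)
$\frac{x + 11}{9 + 1} A{\left(-3 \right)} = \frac{-48 + 11}{9 + 1} \left(5 + 5 \left(-3\right) - \frac{\left(-3\right)^{2}}{3}\right) = - \frac{37}{10} \left(5 - 15 - 3\right) = \left(-37\right) \frac{1}{10} \left(5 - 15 - 3\right) = \left(- \frac{37}{10}\right) \left(-13\right) = \frac{481}{10}$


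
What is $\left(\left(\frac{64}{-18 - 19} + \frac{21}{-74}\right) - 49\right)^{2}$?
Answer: $\frac{14250625}{5476} \approx 2602.4$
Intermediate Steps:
$\left(\left(\frac{64}{-18 - 19} + \frac{21}{-74}\right) - 49\right)^{2} = \left(\left(\frac{64}{-18 - 19} + 21 \left(- \frac{1}{74}\right)\right) - 49\right)^{2} = \left(\left(\frac{64}{-37} - \frac{21}{74}\right) - 49\right)^{2} = \left(\left(64 \left(- \frac{1}{37}\right) - \frac{21}{74}\right) - 49\right)^{2} = \left(\left(- \frac{64}{37} - \frac{21}{74}\right) - 49\right)^{2} = \left(- \frac{149}{74} - 49\right)^{2} = \left(- \frac{3775}{74}\right)^{2} = \frac{14250625}{5476}$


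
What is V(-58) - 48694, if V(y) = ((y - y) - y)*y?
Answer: -52058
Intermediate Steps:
V(y) = -y² (V(y) = (0 - y)*y = (-y)*y = -y²)
V(-58) - 48694 = -1*(-58)² - 48694 = -1*3364 - 48694 = -3364 - 48694 = -52058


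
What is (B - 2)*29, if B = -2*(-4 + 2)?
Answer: 58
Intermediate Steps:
B = 4 (B = -2*(-2) = 4)
(B - 2)*29 = (4 - 2)*29 = 2*29 = 58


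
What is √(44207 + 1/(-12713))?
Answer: √7144751639670/12713 ≈ 210.25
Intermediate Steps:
√(44207 + 1/(-12713)) = √(44207 - 1/12713) = √(562003590/12713) = √7144751639670/12713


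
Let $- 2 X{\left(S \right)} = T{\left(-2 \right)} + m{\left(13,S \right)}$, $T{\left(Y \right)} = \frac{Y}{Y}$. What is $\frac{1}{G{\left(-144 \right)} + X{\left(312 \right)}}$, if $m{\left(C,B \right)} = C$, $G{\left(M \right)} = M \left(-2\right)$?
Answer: $\frac{1}{281} \approx 0.0035587$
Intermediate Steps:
$T{\left(Y \right)} = 1$
$G{\left(M \right)} = - 2 M$
$X{\left(S \right)} = -7$ ($X{\left(S \right)} = - \frac{1 + 13}{2} = \left(- \frac{1}{2}\right) 14 = -7$)
$\frac{1}{G{\left(-144 \right)} + X{\left(312 \right)}} = \frac{1}{\left(-2\right) \left(-144\right) - 7} = \frac{1}{288 - 7} = \frac{1}{281}$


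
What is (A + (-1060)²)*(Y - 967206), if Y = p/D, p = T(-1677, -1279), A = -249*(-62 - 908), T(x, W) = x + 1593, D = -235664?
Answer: -2991940124980875/2266 ≈ -1.3204e+12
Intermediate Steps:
T(x, W) = 1593 + x
A = 241530 (A = -249*(-970) = 241530)
p = -84 (p = 1593 - 1677 = -84)
Y = 21/58916 (Y = -84/(-235664) = -84*(-1/235664) = 21/58916 ≈ 0.00035644)
(A + (-1060)²)*(Y - 967206) = (241530 + (-1060)²)*(21/58916 - 967206) = (241530 + 1123600)*(-56983908675/58916) = 1365130*(-56983908675/58916) = -2991940124980875/2266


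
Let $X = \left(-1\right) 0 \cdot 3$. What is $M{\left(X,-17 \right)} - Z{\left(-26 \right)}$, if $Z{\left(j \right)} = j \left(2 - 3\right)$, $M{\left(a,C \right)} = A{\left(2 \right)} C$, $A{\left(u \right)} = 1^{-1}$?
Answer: $-43$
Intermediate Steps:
$A{\left(u \right)} = 1$
$X = 0$ ($X = 0 \cdot 3 = 0$)
$M{\left(a,C \right)} = C$ ($M{\left(a,C \right)} = 1 C = C$)
$Z{\left(j \right)} = - j$ ($Z{\left(j \right)} = j \left(-1\right) = - j$)
$M{\left(X,-17 \right)} - Z{\left(-26 \right)} = -17 - \left(-1\right) \left(-26\right) = -17 - 26 = -43$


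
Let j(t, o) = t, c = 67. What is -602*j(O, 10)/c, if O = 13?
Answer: -7826/67 ≈ -116.81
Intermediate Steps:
-602*j(O, 10)/c = -7826/67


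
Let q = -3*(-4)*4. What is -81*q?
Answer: -3888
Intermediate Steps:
q = 48 (q = 12*4 = 48)
-81*q = -81*48 = -3888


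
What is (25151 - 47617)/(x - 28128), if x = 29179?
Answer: -22466/1051 ≈ -21.376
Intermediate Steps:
(25151 - 47617)/(x - 28128) = (25151 - 47617)/(29179 - 28128) = -22466/1051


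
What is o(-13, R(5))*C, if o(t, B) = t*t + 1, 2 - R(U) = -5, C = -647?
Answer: -109990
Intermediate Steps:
R(U) = 7 (R(U) = 2 - 1*(-5) = 2 + 5 = 7)
o(t, B) = 1 + t² (o(t, B) = t² + 1 = 1 + t²)
o(-13, R(5))*C = (1 + (-13)²)*(-647) = (1 + 169)*(-647) = 170*(-647) = -109990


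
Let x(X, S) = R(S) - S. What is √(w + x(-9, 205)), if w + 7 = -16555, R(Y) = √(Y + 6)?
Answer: √(-16767 + √211) ≈ 129.43*I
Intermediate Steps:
R(Y) = √(6 + Y)
x(X, S) = √(6 + S) - S
w = -16562 (w = -7 - 16555 = -16562)
√(w + x(-9, 205)) = √(-16562 + (√(6 + 205) - 1*205)) = √(-16562 + (√211 - 205)) = √(-16562 + (-205 + √211)) = √(-16767 + √211)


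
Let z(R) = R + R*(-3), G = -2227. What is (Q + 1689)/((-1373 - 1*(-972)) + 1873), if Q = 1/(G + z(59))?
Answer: 61886/53935 ≈ 1.1474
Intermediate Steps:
z(R) = -2*R (z(R) = R - 3*R = -2*R)
Q = -1/2345 (Q = 1/(-2227 - 2*59) = 1/(-2227 - 118) = 1/(-2345) = -1/2345 ≈ -0.00042644)
(Q + 1689)/((-1373 - 1*(-972)) + 1873) = (-1/2345 + 1689)/((-1373 - 1*(-972)) + 1873) = 3960704/(2345*((-1373 + 972) + 1873)) = 3960704/(2345*(-401 + 1873)) = (3960704/2345)/1472 = (3960704/2345)*(1/1472) = 61886/53935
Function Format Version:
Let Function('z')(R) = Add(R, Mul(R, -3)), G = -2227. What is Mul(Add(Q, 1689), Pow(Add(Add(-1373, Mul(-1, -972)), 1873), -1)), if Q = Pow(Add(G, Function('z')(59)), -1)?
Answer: Rational(61886, 53935) ≈ 1.1474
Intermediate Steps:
Function('z')(R) = Mul(-2, R) (Function('z')(R) = Add(R, Mul(-3, R)) = Mul(-2, R))
Q = Rational(-1, 2345) (Q = Pow(Add(-2227, Mul(-2, 59)), -1) = Pow(Add(-2227, -118), -1) = Pow(-2345, -1) = Rational(-1, 2345) ≈ -0.00042644)
Mul(Add(Q, 1689), Pow(Add(Add(-1373, Mul(-1, -972)), 1873), -1)) = Mul(Add(Rational(-1, 2345), 1689), Pow(Add(Add(-1373, Mul(-1, -972)), 1873), -1)) = Mul(Rational(3960704, 2345), Pow(Add(Add(-1373, 972), 1873), -1)) = Mul(Rational(3960704, 2345), Pow(Add(-401, 1873), -1)) = Mul(Rational(3960704, 2345), Pow(1472, -1)) = Mul(Rational(3960704, 2345), Rational(1, 1472)) = Rational(61886, 53935)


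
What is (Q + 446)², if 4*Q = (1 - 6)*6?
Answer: 769129/4 ≈ 1.9228e+5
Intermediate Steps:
Q = -15/2 (Q = ((1 - 6)*6)/4 = (-5*6)/4 = (¼)*(-30) = -15/2 ≈ -7.5000)
(Q + 446)² = (-15/2 + 446)² = (877/2)² = 769129/4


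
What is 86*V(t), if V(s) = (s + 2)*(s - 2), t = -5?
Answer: 1806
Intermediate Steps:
V(s) = (-2 + s)*(2 + s) (V(s) = (2 + s)*(-2 + s) = (-2 + s)*(2 + s))
86*V(t) = 86*(-4 + (-5)²) = 86*(-4 + 25) = 86*21 = 1806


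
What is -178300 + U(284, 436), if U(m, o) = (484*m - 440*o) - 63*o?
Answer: -260152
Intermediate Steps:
U(m, o) = -503*o + 484*m (U(m, o) = (-440*o + 484*m) - 63*o = -503*o + 484*m)
-178300 + U(284, 436) = -178300 + (-503*436 + 484*284) = -178300 + (-219308 + 137456) = -178300 - 81852 = -260152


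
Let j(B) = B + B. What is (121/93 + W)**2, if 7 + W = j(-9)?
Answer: 4857616/8649 ≈ 561.64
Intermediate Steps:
j(B) = 2*B
W = -25 (W = -7 + 2*(-9) = -7 - 18 = -25)
(121/93 + W)**2 = (121/93 - 25)**2 = (-2204/93)**2 = 4857616/8649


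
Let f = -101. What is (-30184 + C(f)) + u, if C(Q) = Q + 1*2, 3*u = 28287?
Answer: -20854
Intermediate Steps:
u = 9429 (u = (⅓)*28287 = 9429)
C(Q) = 2 + Q (C(Q) = Q + 2 = 2 + Q)
(-30184 + C(f)) + u = (-30184 + (2 - 101)) + 9429 = (-30184 - 99) + 9429 = -30283 + 9429 = -20854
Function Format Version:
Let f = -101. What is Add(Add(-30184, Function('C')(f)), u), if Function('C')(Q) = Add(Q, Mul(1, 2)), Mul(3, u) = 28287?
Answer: -20854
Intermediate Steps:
u = 9429 (u = Mul(Rational(1, 3), 28287) = 9429)
Function('C')(Q) = Add(2, Q) (Function('C')(Q) = Add(Q, 2) = Add(2, Q))
Add(Add(-30184, Function('C')(f)), u) = Add(Add(-30184, Add(2, -101)), 9429) = Add(Add(-30184, -99), 9429) = Add(-30283, 9429) = -20854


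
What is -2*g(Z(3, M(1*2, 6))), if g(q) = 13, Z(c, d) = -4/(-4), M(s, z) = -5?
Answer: -26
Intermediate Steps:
Z(c, d) = 1 (Z(c, d) = -4*(-¼) = 1)
-2*g(Z(3, M(1*2, 6))) = -2*13 = -26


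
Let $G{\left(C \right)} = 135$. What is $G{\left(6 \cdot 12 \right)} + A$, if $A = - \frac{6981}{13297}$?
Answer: $\frac{1788114}{13297} \approx 134.48$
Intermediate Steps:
$A = - \frac{6981}{13297}$ ($A = \left(-6981\right) \frac{1}{13297} = - \frac{6981}{13297} \approx -0.52501$)
$G{\left(6 \cdot 12 \right)} + A = 135 - \frac{6981}{13297} = \frac{1788114}{13297}$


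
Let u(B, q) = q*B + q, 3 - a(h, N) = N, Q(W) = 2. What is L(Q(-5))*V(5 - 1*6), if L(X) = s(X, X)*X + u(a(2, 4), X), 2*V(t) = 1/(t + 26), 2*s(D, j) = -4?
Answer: -2/25 ≈ -0.080000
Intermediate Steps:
a(h, N) = 3 - N
s(D, j) = -2 (s(D, j) = (½)*(-4) = -2)
u(B, q) = q + B*q (u(B, q) = B*q + q = q + B*q)
V(t) = 1/(2*(26 + t)) (V(t) = 1/(2*(t + 26)) = 1/(2*(26 + t)))
L(X) = -2*X (L(X) = -2*X + X*(1 + (3 - 1*4)) = -2*X + X*(1 + (3 - 4)) = -2*X + X*(1 - 1) = -2*X + X*0 = -2*X + 0 = -2*X)
L(Q(-5))*V(5 - 1*6) = (-2*2)*(1/(2*(26 + (5 - 1*6)))) = -2/(26 + (5 - 6)) = -2/(26 - 1) = -2/25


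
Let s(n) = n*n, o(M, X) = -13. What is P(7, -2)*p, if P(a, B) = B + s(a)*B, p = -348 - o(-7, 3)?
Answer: 33500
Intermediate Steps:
s(n) = n²
p = -335 (p = -348 - 1*(-13) = -348 + 13 = -335)
P(a, B) = B + B*a² (P(a, B) = B + a²*B = B + B*a²)
P(7, -2)*p = -2*(1 + 7²)*(-335) = -2*(1 + 49)*(-335) = -2*50*(-335) = -100*(-335) = 33500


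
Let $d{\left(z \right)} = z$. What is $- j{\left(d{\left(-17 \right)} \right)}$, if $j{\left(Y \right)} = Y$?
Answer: $17$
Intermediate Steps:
$- j{\left(d{\left(-17 \right)} \right)} = \left(-1\right) \left(-17\right) = 17$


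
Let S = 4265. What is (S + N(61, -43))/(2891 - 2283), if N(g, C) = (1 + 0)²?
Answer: 2133/304 ≈ 7.0164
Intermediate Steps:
N(g, C) = 1 (N(g, C) = 1² = 1)
(S + N(61, -43))/(2891 - 2283) = (4265 + 1)/(2891 - 2283) = 4266/608 = 4266*(1/608) = 2133/304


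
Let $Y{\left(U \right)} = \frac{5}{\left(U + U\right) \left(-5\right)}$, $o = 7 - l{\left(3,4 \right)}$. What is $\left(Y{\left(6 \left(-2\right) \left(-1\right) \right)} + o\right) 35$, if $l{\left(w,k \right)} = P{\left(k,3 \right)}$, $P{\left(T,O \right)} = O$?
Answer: $\frac{3325}{24} \approx 138.54$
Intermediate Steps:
$l{\left(w,k \right)} = 3$
$o = 4$ ($o = 7 - 3 = 4$)
$Y{\left(U \right)} = - \frac{1}{2 U}$ ($Y{\left(U \right)} = \frac{5}{2 U \left(-5\right)} = \frac{5}{\left(-10\right) U} = 5 \left(- \frac{1}{10 U}\right) = - \frac{1}{2 U}$)
$\left(Y{\left(6 \left(-2\right) \left(-1\right) \right)} + o\right) 35 = \left(- \frac{1}{2 \cdot 6 \left(-2\right) \left(-1\right)} + 4\right) 35 = \left(- \frac{1}{2 \left(\left(-12\right) \left(-1\right)\right)} + 4\right) 35 = \left(- \frac{1}{2 \cdot 12} + 4\right) 35 = \left(\left(- \frac{1}{2}\right) \frac{1}{12} + 4\right) 35 = \left(- \frac{1}{24} + 4\right) 35 = \frac{95}{24} \cdot 35 = \frac{3325}{24}$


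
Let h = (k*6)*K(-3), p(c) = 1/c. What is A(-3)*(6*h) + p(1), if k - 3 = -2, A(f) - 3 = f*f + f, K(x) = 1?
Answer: 325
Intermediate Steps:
A(f) = 3 + f + f**2 (A(f) = 3 + (f*f + f) = 3 + (f**2 + f) = 3 + (f + f**2) = 3 + f + f**2)
k = 1 (k = 3 - 2 = 1)
h = 6 (h = (1*6)*1 = 6*1 = 6)
A(-3)*(6*h) + p(1) = (3 - 3 + (-3)**2)*(6*6) + 1/1 = (3 - 3 + 9)*36 + 1 = 9*36 + 1 = 324 + 1 = 325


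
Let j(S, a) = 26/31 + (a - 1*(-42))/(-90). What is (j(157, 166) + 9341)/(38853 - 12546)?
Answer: 13028641/36698265 ≈ 0.35502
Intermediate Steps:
j(S, a) = 173/465 - a/90 (j(S, a) = 26*(1/31) + (a + 42)*(-1/90) = 26/31 + (42 + a)*(-1/90) = 26/31 + (-7/15 - a/90) = 173/465 - a/90)
(j(157, 166) + 9341)/(38853 - 12546) = ((173/465 - 1/90*166) + 9341)/(38853 - 12546) = ((173/465 - 83/45) + 9341)/26307 = (-2054/1395 + 9341)*(1/26307) = (13028641/1395)*(1/26307) = 13028641/36698265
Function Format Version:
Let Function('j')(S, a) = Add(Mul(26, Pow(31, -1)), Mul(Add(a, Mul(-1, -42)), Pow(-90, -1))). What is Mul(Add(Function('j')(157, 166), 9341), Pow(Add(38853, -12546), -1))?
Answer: Rational(13028641, 36698265) ≈ 0.35502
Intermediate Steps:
Function('j')(S, a) = Add(Rational(173, 465), Mul(Rational(-1, 90), a)) (Function('j')(S, a) = Add(Mul(26, Rational(1, 31)), Mul(Add(a, 42), Rational(-1, 90))) = Add(Rational(26, 31), Mul(Add(42, a), Rational(-1, 90))) = Add(Rational(26, 31), Add(Rational(-7, 15), Mul(Rational(-1, 90), a))) = Add(Rational(173, 465), Mul(Rational(-1, 90), a)))
Mul(Add(Function('j')(157, 166), 9341), Pow(Add(38853, -12546), -1)) = Mul(Add(Add(Rational(173, 465), Mul(Rational(-1, 90), 166)), 9341), Pow(Add(38853, -12546), -1)) = Mul(Add(Add(Rational(173, 465), Rational(-83, 45)), 9341), Pow(26307, -1)) = Mul(Add(Rational(-2054, 1395), 9341), Rational(1, 26307)) = Mul(Rational(13028641, 1395), Rational(1, 26307)) = Rational(13028641, 36698265)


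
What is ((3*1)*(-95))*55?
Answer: -15675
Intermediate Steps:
((3*1)*(-95))*55 = (3*(-95))*55 = -285*55 = -15675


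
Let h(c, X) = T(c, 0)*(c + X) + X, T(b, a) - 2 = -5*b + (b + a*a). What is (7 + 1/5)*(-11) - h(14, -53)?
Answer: -10661/5 ≈ -2132.2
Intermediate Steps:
T(b, a) = 2 + a**2 - 4*b (T(b, a) = 2 + (-5*b + (b + a*a)) = 2 + (-5*b + (b + a**2)) = 2 + (a**2 - 4*b) = 2 + a**2 - 4*b)
h(c, X) = X + (2 - 4*c)*(X + c) (h(c, X) = (2 + 0**2 - 4*c)*(c + X) + X = (2 + 0 - 4*c)*(X + c) + X = (2 - 4*c)*(X + c) + X = X + (2 - 4*c)*(X + c))
(7 + 1/5)*(-11) - h(14, -53) = (7 + 1/5)*(-11) - (-4*14**2 + 2*14 + 3*(-53) - 4*(-53)*14) = (7 + 1/5)*(-11) - (-4*196 + 28 - 159 + 2968) = (36/5)*(-11) - (-784 + 28 - 159 + 2968) = -396/5 - 1*2053 = -396/5 - 2053 = -10661/5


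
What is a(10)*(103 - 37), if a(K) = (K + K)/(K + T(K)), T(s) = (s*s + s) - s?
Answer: 12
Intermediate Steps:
T(s) = s² (T(s) = (s² + s) - s = (s + s²) - s = s²)
a(K) = 2*K/(K + K²) (a(K) = (K + K)/(K + K²) = (2*K)/(K + K²) = 2*K/(K + K²))
a(10)*(103 - 37) = (2/(1 + 10))*(103 - 37) = (2/11)*66 = 12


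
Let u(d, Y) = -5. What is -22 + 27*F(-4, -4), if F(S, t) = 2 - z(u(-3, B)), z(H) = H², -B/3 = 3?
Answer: -643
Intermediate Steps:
B = -9 (B = -3*3 = -9)
F(S, t) = -23 (F(S, t) = 2 - 1*(-5)² = 2 - 1*25 = 2 - 25 = -23)
-22 + 27*F(-4, -4) = -22 + 27*(-23) = -22 - 621 = -643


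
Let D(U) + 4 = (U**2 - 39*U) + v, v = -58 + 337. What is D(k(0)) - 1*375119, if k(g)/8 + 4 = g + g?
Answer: -372572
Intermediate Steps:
v = 279
k(g) = -32 + 16*g (k(g) = -32 + 8*(g + g) = -32 + 8*(2*g) = -32 + 16*g)
D(U) = 275 + U**2 - 39*U (D(U) = -4 + ((U**2 - 39*U) + 279) = -4 + (279 + U**2 - 39*U) = 275 + U**2 - 39*U)
D(k(0)) - 1*375119 = (275 + (-32 + 16*0)**2 - 39*(-32 + 16*0)) - 1*375119 = (275 + (-32 + 0)**2 - 39*(-32 + 0)) - 375119 = (275 + (-32)**2 - 39*(-32)) - 375119 = (275 + 1024 + 1248) - 375119 = 2547 - 375119 = -372572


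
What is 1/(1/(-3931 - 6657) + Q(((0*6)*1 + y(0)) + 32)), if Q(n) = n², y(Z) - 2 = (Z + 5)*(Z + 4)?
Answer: 10588/30874607 ≈ 0.00034294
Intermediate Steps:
y(Z) = 2 + (4 + Z)*(5 + Z) (y(Z) = 2 + (Z + 5)*(Z + 4) = 2 + (5 + Z)*(4 + Z) = 2 + (4 + Z)*(5 + Z))
1/(1/(-3931 - 6657) + Q(((0*6)*1 + y(0)) + 32)) = 1/(1/(-3931 - 6657) + (((0*6)*1 + (22 + 0² + 9*0)) + 32)²) = 1/(1/(-10588) + ((0*1 + (22 + 0 + 0)) + 32)²) = 1/(-1/10588 + ((0 + 22) + 32)²) = 1/(-1/10588 + (22 + 32)²) = 1/(-1/10588 + 54²) = 1/(-1/10588 + 2916) = 1/(30874607/10588) = 10588/30874607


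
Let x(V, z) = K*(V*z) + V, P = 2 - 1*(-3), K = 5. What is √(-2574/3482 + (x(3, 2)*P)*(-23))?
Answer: I*√11505193062/1741 ≈ 61.61*I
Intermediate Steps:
P = 5 (P = 2 + 3 = 5)
x(V, z) = V + 5*V*z (x(V, z) = 5*(V*z) + V = 5*V*z + V = V + 5*V*z)
√(-2574/3482 + (x(3, 2)*P)*(-23)) = √(-2574/3482 + ((3*(1 + 5*2))*5)*(-23)) = √(-2574*1/3482 + ((3*(1 + 10))*5)*(-23)) = √(-1287/1741 + ((3*11)*5)*(-23)) = √(-1287/1741 + (33*5)*(-23)) = √(-1287/1741 + 165*(-23)) = √(-1287/1741 - 3795) = √(-6608382/1741) = I*√11505193062/1741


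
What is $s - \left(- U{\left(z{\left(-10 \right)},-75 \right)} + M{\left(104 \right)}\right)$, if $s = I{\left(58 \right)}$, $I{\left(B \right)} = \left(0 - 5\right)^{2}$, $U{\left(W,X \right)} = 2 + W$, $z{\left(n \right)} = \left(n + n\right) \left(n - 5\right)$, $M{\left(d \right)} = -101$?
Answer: $428$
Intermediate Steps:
$z{\left(n \right)} = 2 n \left(-5 + n\right)$
$I{\left(B \right)} = 25$ ($I{\left(B \right)} = \left(-5\right)^{2} = 25$)
$s = 25$
$s - \left(- U{\left(z{\left(-10 \right)},-75 \right)} + M{\left(104 \right)}\right) = 25 - \left(-103 + 20 \left(-5 - 10\right)\right) = 25 + \left(\left(2 + 2 \left(-10\right) \left(-15\right)\right) + 101\right) = 25 + \left(\left(2 + 300\right) + 101\right) = 25 + \left(302 + 101\right) = 25 + 403 = 428$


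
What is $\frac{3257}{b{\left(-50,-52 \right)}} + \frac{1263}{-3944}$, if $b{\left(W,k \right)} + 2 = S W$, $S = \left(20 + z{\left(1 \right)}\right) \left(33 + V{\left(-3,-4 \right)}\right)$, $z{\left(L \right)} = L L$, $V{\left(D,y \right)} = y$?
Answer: $- \frac{12826621}{30025672} \approx -0.42719$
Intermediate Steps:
$z{\left(L \right)} = L^{2}$
$S = 609$ ($S = \left(20 + 1^{2}\right) \left(33 - 4\right) = \left(20 + 1\right) 29 = 21 \cdot 29 = 609$)
$b{\left(W,k \right)} = -2 + 609 W$
$\frac{3257}{b{\left(-50,-52 \right)}} + \frac{1263}{-3944} = \frac{3257}{-2 + 609 \left(-50\right)} + \frac{1263}{-3944} = \frac{3257}{-2 - 30450} + 1263 \left(- \frac{1}{3944}\right) = \frac{3257}{-30452} - \frac{1263}{3944} = 3257 \left(- \frac{1}{30452}\right) - \frac{1263}{3944} = - \frac{3257}{30452} - \frac{1263}{3944} = - \frac{12826621}{30025672}$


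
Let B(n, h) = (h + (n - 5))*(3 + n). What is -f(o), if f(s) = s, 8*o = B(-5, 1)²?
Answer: -81/2 ≈ -40.500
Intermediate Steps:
B(n, h) = (3 + n)*(-5 + h + n) (B(n, h) = (h + (-5 + n))*(3 + n) = (-5 + h + n)*(3 + n) = (3 + n)*(-5 + h + n))
o = 81/2 (o = (-15 + (-5)² - 2*(-5) + 3*1 + 1*(-5))²/8 = (-15 + 25 + 10 + 3 - 5)²/8 = (⅛)*18² = (⅛)*324 = 81/2 ≈ 40.500)
-f(o) = -1*81/2 = -81/2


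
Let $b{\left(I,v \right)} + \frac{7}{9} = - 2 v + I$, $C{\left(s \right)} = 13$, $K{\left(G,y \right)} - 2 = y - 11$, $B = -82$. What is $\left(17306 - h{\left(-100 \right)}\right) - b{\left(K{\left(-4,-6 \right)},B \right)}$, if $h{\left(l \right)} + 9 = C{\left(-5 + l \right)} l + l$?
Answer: $\frac{167101}{9} \approx 18567.0$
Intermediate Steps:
$K{\left(G,y \right)} = -9 + y$ ($K{\left(G,y \right)} = 2 + \left(y - 11\right) = 2 + \left(-11 + y\right) = -9 + y$)
$b{\left(I,v \right)} = - \frac{7}{9} + I - 2 v$ ($b{\left(I,v \right)} = - \frac{7}{9} + \left(- 2 v + I\right) = - \frac{7}{9} + \left(I - 2 v\right) = - \frac{7}{9} + I - 2 v$)
$h{\left(l \right)} = -9 + 14 l$ ($h{\left(l \right)} = -9 + \left(13 l + l\right) = -9 + 14 l$)
$\left(17306 - h{\left(-100 \right)}\right) - b{\left(K{\left(-4,-6 \right)},B \right)} = \left(17306 - \left(-9 + 14 \left(-100\right)\right)\right) - \left(- \frac{7}{9} - 15 - -164\right) = \left(17306 - \left(-9 - 1400\right)\right) - \left(- \frac{7}{9} - 15 + 164\right) = \left(17306 - -1409\right) - \frac{1334}{9} = \left(17306 + 1409\right) - \frac{1334}{9} = 18715 - \frac{1334}{9} = \frac{167101}{9}$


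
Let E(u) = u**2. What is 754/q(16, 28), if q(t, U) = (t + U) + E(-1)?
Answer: 754/45 ≈ 16.756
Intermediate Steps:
q(t, U) = 1 + U + t (q(t, U) = (t + U) + (-1)**2 = (U + t) + 1 = 1 + U + t)
754/q(16, 28) = 754/(1 + 28 + 16) = 754/45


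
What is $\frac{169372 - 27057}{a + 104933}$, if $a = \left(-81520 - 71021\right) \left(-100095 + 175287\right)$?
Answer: $- \frac{142315}{11469757939} \approx -1.2408 \cdot 10^{-5}$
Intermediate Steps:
$a = -11469862872$ ($a = \left(-152541\right) 75192 = -11469862872$)
$\frac{169372 - 27057}{a + 104933} = \frac{169372 - 27057}{-11469862872 + 104933} = \frac{142315}{-11469757939} = 142315 \left(- \frac{1}{11469757939}\right) = - \frac{142315}{11469757939}$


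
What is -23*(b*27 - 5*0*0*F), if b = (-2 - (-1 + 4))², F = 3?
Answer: -15525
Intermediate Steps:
b = 25 (b = (-2 - 1*3)² = (-2 - 3)² = (-5)² = 25)
-23*(b*27 - 5*0*0*F) = -23*(25*27 - 5*0*0*3) = -23*(675 - 0*3) = -23*(675 - 5*0) = -23*(675 + 0) = -23*675 = -15525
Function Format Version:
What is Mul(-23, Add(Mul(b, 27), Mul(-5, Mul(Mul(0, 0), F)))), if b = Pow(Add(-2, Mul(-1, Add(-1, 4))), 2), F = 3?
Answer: -15525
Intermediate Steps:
b = 25 (b = Pow(Add(-2, Mul(-1, 3)), 2) = Pow(Add(-2, -3), 2) = Pow(-5, 2) = 25)
Mul(-23, Add(Mul(b, 27), Mul(-5, Mul(Mul(0, 0), F)))) = Mul(-23, Add(Mul(25, 27), Mul(-5, Mul(Mul(0, 0), 3)))) = Mul(-23, Add(675, Mul(-5, Mul(0, 3)))) = Mul(-23, Add(675, Mul(-5, 0))) = Mul(-23, Add(675, 0)) = Mul(-23, 675) = -15525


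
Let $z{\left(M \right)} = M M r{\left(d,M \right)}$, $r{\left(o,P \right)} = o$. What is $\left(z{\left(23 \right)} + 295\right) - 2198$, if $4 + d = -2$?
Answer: $-5077$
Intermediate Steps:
$d = -6$ ($d = -4 - 2 = -6$)
$z{\left(M \right)} = - 6 M^{2}$ ($z{\left(M \right)} = M M \left(-6\right) = M^{2} \left(-6\right) = - 6 M^{2}$)
$\left(z{\left(23 \right)} + 295\right) - 2198 = \left(- 6 \cdot 23^{2} + 295\right) - 2198 = \left(\left(-6\right) 529 + 295\right) - 2198 = \left(-3174 + 295\right) - 2198 = -2879 - 2198 = -5077$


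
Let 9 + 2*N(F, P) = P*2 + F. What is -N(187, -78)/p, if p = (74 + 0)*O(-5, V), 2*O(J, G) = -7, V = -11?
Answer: 11/259 ≈ 0.042471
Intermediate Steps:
O(J, G) = -7/2 (O(J, G) = (1/2)*(-7) = -7/2)
N(F, P) = -9/2 + P + F/2 (N(F, P) = -9/2 + (P*2 + F)/2 = -9/2 + (2*P + F)/2 = -9/2 + (F + 2*P)/2 = -9/2 + (P + F/2) = -9/2 + P + F/2)
p = -259 (p = (74 + 0)*(-7/2) = 74*(-7/2) = -259)
-N(187, -78)/p = -(-9/2 - 78 + (1/2)*187)/(-259) = -(-9/2 - 78 + 187/2)*(-1)/259 = -11*(-1)/259 = -1*(-11/259) = 11/259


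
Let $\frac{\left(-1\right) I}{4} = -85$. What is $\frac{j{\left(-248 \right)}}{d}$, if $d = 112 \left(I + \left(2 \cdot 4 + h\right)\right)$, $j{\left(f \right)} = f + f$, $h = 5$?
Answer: $- \frac{31}{2471} \approx -0.012546$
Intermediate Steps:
$I = 340$ ($I = \left(-4\right) \left(-85\right) = 340$)
$j{\left(f \right)} = 2 f$
$d = 39536$ ($d = 112 \left(340 + \left(2 \cdot 4 + 5\right)\right) = 112 \left(340 + \left(8 + 5\right)\right) = 112 \left(340 + 13\right) = 112 \cdot 353 = 39536$)
$\frac{j{\left(-248 \right)}}{d} = \frac{2 \left(-248\right)}{39536} = \left(-496\right) \frac{1}{39536} = - \frac{31}{2471}$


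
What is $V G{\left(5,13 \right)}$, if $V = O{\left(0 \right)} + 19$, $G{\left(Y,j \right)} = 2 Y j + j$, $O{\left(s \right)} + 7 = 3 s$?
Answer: $1716$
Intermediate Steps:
$O{\left(s \right)} = -7 + 3 s$
$G{\left(Y,j \right)} = j + 2 Y j$ ($G{\left(Y,j \right)} = 2 Y j + j = j + 2 Y j$)
$V = 12$ ($V = \left(-7 + 3 \cdot 0\right) + 19 = \left(-7 + 0\right) + 19 = -7 + 19 = 12$)
$V G{\left(5,13 \right)} = 12 \cdot 13 \left(1 + 2 \cdot 5\right) = 12 \cdot 13 \left(1 + 10\right) = 12 \cdot 13 \cdot 11 = 12 \cdot 143 = 1716$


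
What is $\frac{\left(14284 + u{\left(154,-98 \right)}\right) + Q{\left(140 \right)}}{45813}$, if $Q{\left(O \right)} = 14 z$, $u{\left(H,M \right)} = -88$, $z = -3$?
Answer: $\frac{4718}{15271} \approx 0.30895$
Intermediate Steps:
$Q{\left(O \right)} = -42$ ($Q{\left(O \right)} = 14 \left(-3\right) = -42$)
$\frac{\left(14284 + u{\left(154,-98 \right)}\right) + Q{\left(140 \right)}}{45813} = \frac{\left(14284 - 88\right) - 42}{45813} = \left(14196 - 42\right) \frac{1}{45813} = 14154 \cdot \frac{1}{45813} = \frac{4718}{15271}$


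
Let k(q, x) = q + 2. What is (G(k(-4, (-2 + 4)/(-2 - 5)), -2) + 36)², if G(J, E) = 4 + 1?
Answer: 1681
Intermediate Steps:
k(q, x) = 2 + q
G(J, E) = 5
(G(k(-4, (-2 + 4)/(-2 - 5)), -2) + 36)² = (5 + 36)² = 41² = 1681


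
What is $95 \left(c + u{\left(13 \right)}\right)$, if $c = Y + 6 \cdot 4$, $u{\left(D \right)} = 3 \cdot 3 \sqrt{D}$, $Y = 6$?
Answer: $2850 + 855 \sqrt{13} \approx 5932.8$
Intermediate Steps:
$u{\left(D \right)} = 9 \sqrt{D}$
$c = 30$ ($c = 6 + 6 \cdot 4 = 6 + 24 = 30$)
$95 \left(c + u{\left(13 \right)}\right) = 95 \left(30 + 9 \sqrt{13}\right) = 2850 + 855 \sqrt{13}$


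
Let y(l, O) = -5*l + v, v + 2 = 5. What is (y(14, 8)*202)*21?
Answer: -284214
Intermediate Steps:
v = 3 (v = -2 + 5 = 3)
y(l, O) = 3 - 5*l (y(l, O) = -5*l + 3 = 3 - 5*l)
(y(14, 8)*202)*21 = ((3 - 5*14)*202)*21 = ((3 - 70)*202)*21 = -67*202*21 = -13534*21 = -284214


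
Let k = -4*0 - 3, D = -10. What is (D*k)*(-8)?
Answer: -240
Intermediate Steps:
k = -3 (k = 0 - 3 = -3)
(D*k)*(-8) = -10*(-3)*(-8) = 30*(-8) = -240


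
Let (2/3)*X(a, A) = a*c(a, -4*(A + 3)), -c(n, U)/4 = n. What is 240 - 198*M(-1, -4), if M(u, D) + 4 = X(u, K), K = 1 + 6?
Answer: 2220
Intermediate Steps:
K = 7
c(n, U) = -4*n
X(a, A) = -6*a**2 (X(a, A) = 3*(a*(-4*a))/2 = 3*(-4*a**2)/2 = -6*a**2)
M(u, D) = -4 - 6*u**2
240 - 198*M(-1, -4) = 240 - 198*(-4 - 6*(-1)**2) = 240 - 198*(-4 - 6*1) = 240 - 198*(-4 - 6) = 240 - 198*(-10) = 240 + 1980 = 2220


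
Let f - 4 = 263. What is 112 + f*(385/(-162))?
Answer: -28217/54 ≈ -522.54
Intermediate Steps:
f = 267 (f = 4 + 263 = 267)
112 + f*(385/(-162)) = 112 + 267*(385/(-162)) = 112 + 267*(385*(-1/162)) = 112 + 267*(-385/162) = 112 - 34265/54 = -28217/54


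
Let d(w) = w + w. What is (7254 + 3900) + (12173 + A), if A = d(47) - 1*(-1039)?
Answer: 24460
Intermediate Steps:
d(w) = 2*w
A = 1133 (A = 2*47 - 1*(-1039) = 94 + 1039 = 1133)
(7254 + 3900) + (12173 + A) = (7254 + 3900) + (12173 + 1133) = 11154 + 13306 = 24460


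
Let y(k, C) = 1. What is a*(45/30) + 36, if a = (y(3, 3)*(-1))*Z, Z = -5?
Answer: 87/2 ≈ 43.500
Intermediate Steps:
a = 5 (a = (1*(-1))*(-5) = -1*(-5) = 5)
a*(45/30) + 36 = 5*(45/30) + 36 = 5*(45*(1/30)) + 36 = 5*(3/2) + 36 = 15/2 + 36 = 87/2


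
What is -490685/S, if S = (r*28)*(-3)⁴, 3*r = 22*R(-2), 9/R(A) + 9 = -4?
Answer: 6378905/149688 ≈ 42.615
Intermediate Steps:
R(A) = -9/13 (R(A) = 9/(-9 - 4) = 9/(-13) = 9*(-1/13) = -9/13)
r = -66/13 (r = (22*(-9/13))/3 = (⅓)*(-198/13) = -66/13 ≈ -5.0769)
S = -149688/13 (S = -66/13*28*(-3)⁴ = -1848/13*81 = -149688/13 ≈ -11514.)
-490685/S = -490685/(-149688/13) = -490685*(-13/149688) = 6378905/149688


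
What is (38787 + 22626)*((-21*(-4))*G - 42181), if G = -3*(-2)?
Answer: -2559509601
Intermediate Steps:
G = 6
(38787 + 22626)*((-21*(-4))*G - 42181) = (38787 + 22626)*(-21*(-4)*6 - 42181) = 61413*(84*6 - 42181) = 61413*(504 - 42181) = 61413*(-41677) = -2559509601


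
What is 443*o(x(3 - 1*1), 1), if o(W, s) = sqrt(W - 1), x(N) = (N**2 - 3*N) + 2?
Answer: 443*I ≈ 443.0*I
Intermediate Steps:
x(N) = 2 + N**2 - 3*N
o(W, s) = sqrt(-1 + W)
443*o(x(3 - 1*1), 1) = 443*sqrt(-1 + (2 + (3 - 1*1)**2 - 3*(3 - 1*1))) = 443*sqrt(-1 + (2 + (3 - 1)**2 - 3*(3 - 1))) = 443*sqrt(-1 + (2 + 2**2 - 3*2)) = 443*sqrt(-1 + (2 + 4 - 6)) = 443*sqrt(-1 + 0) = 443*sqrt(-1) = 443*I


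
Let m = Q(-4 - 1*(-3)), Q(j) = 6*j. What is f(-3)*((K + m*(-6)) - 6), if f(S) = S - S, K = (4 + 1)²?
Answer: 0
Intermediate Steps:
m = -6 (m = 6*(-4 - 1*(-3)) = 6*(-4 + 3) = 6*(-1) = -6)
K = 25 (K = 5² = 25)
f(S) = 0
f(-3)*((K + m*(-6)) - 6) = 0*((25 - 6*(-6)) - 6) = 0*((25 + 36) - 6) = 0*(61 - 6) = 0*55 = 0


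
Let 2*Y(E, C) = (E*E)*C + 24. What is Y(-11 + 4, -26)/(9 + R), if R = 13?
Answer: -625/22 ≈ -28.409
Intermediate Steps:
Y(E, C) = 12 + C*E²/2 (Y(E, C) = ((E*E)*C + 24)/2 = (E²*C + 24)/2 = (C*E² + 24)/2 = (24 + C*E²)/2 = 12 + C*E²/2)
Y(-11 + 4, -26)/(9 + R) = (12 + (½)*(-26)*(-11 + 4)²)/(9 + 13) = (12 + (½)*(-26)*(-7)²)/22 = (12 + (½)*(-26)*49)/22 = (12 - 637)/22 = (1/22)*(-625) = -625/22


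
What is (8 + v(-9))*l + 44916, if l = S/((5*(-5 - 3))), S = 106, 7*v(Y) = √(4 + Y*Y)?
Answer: 224474/5 - 53*√85/140 ≈ 44891.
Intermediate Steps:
v(Y) = √(4 + Y²)/7 (v(Y) = √(4 + Y*Y)/7 = √(4 + Y²)/7)
l = -53/20 (l = 106/((5*(-5 - 3))) = 106/((5*(-8))) = 106/(-40) = 106*(-1/40) = -53/20 ≈ -2.6500)
(8 + v(-9))*l + 44916 = (8 + √(4 + (-9)²)/7)*(-53/20) + 44916 = (8 + √(4 + 81)/7)*(-53/20) + 44916 = (8 + √85/7)*(-53/20) + 44916 = (-106/5 - 53*√85/140) + 44916 = 224474/5 - 53*√85/140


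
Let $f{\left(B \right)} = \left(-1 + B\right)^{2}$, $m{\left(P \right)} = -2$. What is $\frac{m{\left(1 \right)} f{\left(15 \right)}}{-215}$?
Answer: $\frac{392}{215} \approx 1.8233$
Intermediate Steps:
$\frac{m{\left(1 \right)} f{\left(15 \right)}}{-215} = \frac{\left(-2\right) \left(-1 + 15\right)^{2}}{-215} = - 2 \cdot 14^{2} \left(- \frac{1}{215}\right) = \left(-2\right) 196 \left(- \frac{1}{215}\right) = \left(-392\right) \left(- \frac{1}{215}\right) = \frac{392}{215}$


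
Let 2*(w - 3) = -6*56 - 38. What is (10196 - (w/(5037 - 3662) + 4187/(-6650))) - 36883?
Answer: -9760491021/365750 ≈ -26686.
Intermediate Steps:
w = -184 (w = 3 + (-6*56 - 38)/2 = 3 + (-336 - 38)/2 = 3 + (½)*(-374) = 3 - 187 = -184)
(10196 - (w/(5037 - 3662) + 4187/(-6650))) - 36883 = (10196 - (-184/(5037 - 3662) + 4187/(-6650))) - 36883 = (10196 - (-184/1375 + 4187*(-1/6650))) - 36883 = (10196 - (-184*1/1375 - 4187/6650)) - 36883 = (10196 - (-184/1375 - 4187/6650)) - 36883 = (10196 - 1*(-279229/365750)) - 36883 = (10196 + 279229/365750) - 36883 = 3729466229/365750 - 36883 = -9760491021/365750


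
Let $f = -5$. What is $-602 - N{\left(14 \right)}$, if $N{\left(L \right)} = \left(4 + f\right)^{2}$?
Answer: $-603$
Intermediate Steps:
$N{\left(L \right)} = 1$ ($N{\left(L \right)} = \left(4 - 5\right)^{2} = \left(-1\right)^{2} = 1$)
$-602 - N{\left(14 \right)} = -602 - 1 = -603$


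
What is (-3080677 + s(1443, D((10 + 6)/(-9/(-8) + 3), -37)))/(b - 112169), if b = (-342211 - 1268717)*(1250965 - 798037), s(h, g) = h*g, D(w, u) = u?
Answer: 3134068/729634509353 ≈ 4.2954e-6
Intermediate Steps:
s(h, g) = g*h
b = -729634397184 (b = -1610928*452928 = -729634397184)
(-3080677 + s(1443, D((10 + 6)/(-9/(-8) + 3), -37)))/(b - 112169) = (-3080677 - 37*1443)/(-729634397184 - 112169) = (-3080677 - 53391)/(-729634509353) = -3134068*(-1/729634509353) = 3134068/729634509353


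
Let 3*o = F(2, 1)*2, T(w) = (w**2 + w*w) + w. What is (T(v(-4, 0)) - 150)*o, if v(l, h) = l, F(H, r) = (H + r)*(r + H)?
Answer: -732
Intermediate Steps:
F(H, r) = (H + r)**2 (F(H, r) = (H + r)*(H + r) = (H + r)**2)
T(w) = w + 2*w**2 (T(w) = (w**2 + w**2) + w = 2*w**2 + w = w + 2*w**2)
o = 6 (o = ((2 + 1)**2*2)/3 = (3**2*2)/3 = (9*2)/3 = (1/3)*18 = 6)
(T(v(-4, 0)) - 150)*o = (-4*(1 + 2*(-4)) - 150)*6 = (-4*(1 - 8) - 150)*6 = (-4*(-7) - 150)*6 = (28 - 150)*6 = -122*6 = -732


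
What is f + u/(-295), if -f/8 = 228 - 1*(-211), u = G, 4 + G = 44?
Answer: -207216/59 ≈ -3512.1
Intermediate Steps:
G = 40 (G = -4 + 44 = 40)
u = 40
f = -3512 (f = -8*(228 - 1*(-211)) = -8*(228 + 211) = -8*439 = -3512)
f + u/(-295) = -3512 + 40/(-295) = -3512 + 40*(-1/295) = -3512 - 8/59 = -207216/59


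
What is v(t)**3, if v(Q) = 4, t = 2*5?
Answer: 64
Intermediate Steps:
t = 10
v(t)**3 = 4**3 = 64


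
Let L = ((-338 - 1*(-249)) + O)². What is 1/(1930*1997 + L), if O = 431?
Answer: 1/3971174 ≈ 2.5181e-7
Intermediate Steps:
L = 116964 (L = ((-338 - 1*(-249)) + 431)² = ((-338 + 249) + 431)² = (-89 + 431)² = 342² = 116964)
1/(1930*1997 + L) = 1/(1930*1997 + 116964) = 1/(3854210 + 116964) = 1/3971174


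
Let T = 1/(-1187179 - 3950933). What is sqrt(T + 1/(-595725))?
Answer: I*sqrt(801314551331)/654038840 ≈ 0.0013687*I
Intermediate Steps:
T = -1/5138112 (T = 1/(-5138112) = -1/5138112 ≈ -1.9462e-7)
sqrt(T + 1/(-595725)) = sqrt(-1/5138112 + 1/(-595725)) = sqrt(-1/5138112 - 1/595725) = sqrt(-637093/340100196800) = I*sqrt(801314551331)/654038840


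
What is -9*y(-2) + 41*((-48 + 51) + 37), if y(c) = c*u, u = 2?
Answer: 1676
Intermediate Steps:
y(c) = 2*c (y(c) = c*2 = 2*c)
-9*y(-2) + 41*((-48 + 51) + 37) = -18*(-2) + 41*((-48 + 51) + 37) = -9*(-4) + 41*(3 + 37) = 36 + 41*40 = 36 + 1640 = 1676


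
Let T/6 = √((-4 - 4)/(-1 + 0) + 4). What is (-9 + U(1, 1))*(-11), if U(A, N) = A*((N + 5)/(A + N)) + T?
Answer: 66 - 132*√3 ≈ -162.63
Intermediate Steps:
T = 12*√3 (T = 6*√((-4 - 4)/(-1 + 0) + 4) = 6*√(-8/(-1) + 4) = 6*√(-8*(-1) + 4) = 6*√(8 + 4) = 6*√12 = 6*(2*√3) = 12*√3 ≈ 20.785)
U(A, N) = 12*√3 + A*(5 + N)/(A + N) (U(A, N) = A*((N + 5)/(A + N)) + 12*√3 = A*((5 + N)/(A + N)) + 12*√3 = A*(5 + N)/(A + N) + 12*√3 = 12*√3 + A*(5 + N)/(A + N))
(-9 + U(1, 1))*(-11) = (-9 + (5*1 + 1*1 + 12*1*√3 + 12*1*√3)/(1 + 1))*(-11) = (-9 + (5 + 1 + 12*√3 + 12*√3)/2)*(-11) = (-9 + (6 + 24*√3)/2)*(-11) = (-9 + (3 + 12*√3))*(-11) = (-6 + 12*√3)*(-11) = 66 - 132*√3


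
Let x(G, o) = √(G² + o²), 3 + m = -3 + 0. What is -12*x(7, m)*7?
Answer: -84*√85 ≈ -774.44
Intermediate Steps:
m = -6 (m = -3 + (-3 + 0) = -3 - 3 = -6)
-12*x(7, m)*7 = -12*√(7² + (-6)²)*7 = -12*√(49 + 36)*7 = -12*√85*7 = -84*√85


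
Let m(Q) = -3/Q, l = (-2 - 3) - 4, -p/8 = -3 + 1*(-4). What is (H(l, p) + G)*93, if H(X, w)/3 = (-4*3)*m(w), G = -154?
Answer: -197997/14 ≈ -14143.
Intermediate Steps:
p = 56 (p = -8*(-3 + 1*(-4)) = -8*(-3 - 4) = -8*(-7) = 56)
l = -9 (l = -5 - 4 = -9)
H(X, w) = 108/w (H(X, w) = 3*((-4*3)*(-3/w)) = 3*(-(-36)/w) = 3*(36/w) = 108/w)
(H(l, p) + G)*93 = (108/56 - 154)*93 = (108*(1/56) - 154)*93 = (27/14 - 154)*93 = -2129/14*93 = -197997/14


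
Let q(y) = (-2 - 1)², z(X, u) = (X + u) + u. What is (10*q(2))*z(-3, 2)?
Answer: 90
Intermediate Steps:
z(X, u) = X + 2*u
q(y) = 9 (q(y) = (-3)² = 9)
(10*q(2))*z(-3, 2) = (10*9)*(-3 + 2*2) = 90*(-3 + 4) = 90*1 = 90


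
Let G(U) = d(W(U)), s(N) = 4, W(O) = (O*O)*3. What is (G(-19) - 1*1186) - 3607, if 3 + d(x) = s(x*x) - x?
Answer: -5875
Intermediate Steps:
W(O) = 3*O**2 (W(O) = O**2*3 = 3*O**2)
d(x) = 1 - x (d(x) = -3 + (4 - x) = 1 - x)
G(U) = 1 - 3*U**2
(G(-19) - 1*1186) - 3607 = ((1 - 3*(-19)**2) - 1*1186) - 3607 = ((1 - 3*361) - 1186) - 3607 = ((1 - 1083) - 1186) - 3607 = (-1082 - 1186) - 3607 = -2268 - 3607 = -5875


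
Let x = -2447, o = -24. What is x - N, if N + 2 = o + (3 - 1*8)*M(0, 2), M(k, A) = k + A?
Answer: -2411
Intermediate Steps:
M(k, A) = A + k
N = -36 (N = -2 + (-24 + (3 - 1*8)*(2 + 0)) = -2 + (-24 + (3 - 8)*2) = -2 + (-24 - 5*2) = -2 + (-24 - 10) = -2 - 34 = -36)
x - N = -2447 - 1*(-36) = -2447 + 36 = -2411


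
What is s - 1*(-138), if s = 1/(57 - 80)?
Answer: 3173/23 ≈ 137.96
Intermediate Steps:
s = -1/23 (s = 1/(-23) = -1/23 ≈ -0.043478)
s - 1*(-138) = -1/23 - 1*(-138) = -1/23 + 138 = 3173/23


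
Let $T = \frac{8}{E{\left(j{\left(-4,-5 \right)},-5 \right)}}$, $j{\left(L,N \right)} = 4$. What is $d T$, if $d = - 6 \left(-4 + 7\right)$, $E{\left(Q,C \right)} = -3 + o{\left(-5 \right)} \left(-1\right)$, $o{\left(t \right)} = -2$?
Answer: $144$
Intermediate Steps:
$E{\left(Q,C \right)} = -1$ ($E{\left(Q,C \right)} = -3 - -2 = -3 + 2 = -1$)
$T = -8$ ($T = \frac{8}{-1} = 8 \left(-1\right) = -8$)
$d = -18$ ($d = \left(-6\right) 3 = -18$)
$d T = \left(-18\right) \left(-8\right) = 144$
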